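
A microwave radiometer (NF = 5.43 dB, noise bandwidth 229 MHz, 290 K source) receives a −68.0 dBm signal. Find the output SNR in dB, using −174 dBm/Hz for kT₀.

17.0 dB

Noise floor: N = −174 + 10 log₁₀(B) + NF
10 log₁₀(2.29×10⁸) = 83.6 dB
N = −174 + 83.6 + 5.43 = −84.97 dBm
SNR = P_sig − N = −68.0 − (−84.97) = 16.97 dB → 17.0 dB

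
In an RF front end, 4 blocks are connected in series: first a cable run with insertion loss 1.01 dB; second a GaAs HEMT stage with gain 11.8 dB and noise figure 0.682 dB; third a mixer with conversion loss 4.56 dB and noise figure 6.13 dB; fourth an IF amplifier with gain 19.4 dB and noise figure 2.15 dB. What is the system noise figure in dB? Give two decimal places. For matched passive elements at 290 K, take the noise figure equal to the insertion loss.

Convert to linear (a loss of L dB is a gain of −L dB): F_i = 10^(NF_i/10), G_i = 10^(G_i,dB/10)
  Stage 1: F_1 = 10^(1.01/10) = 1.262, G_1 = 10^(−1.01/10) = 0.7925
  Stage 2: F_2 = 10^(0.682/10) = 1.170, G_2 = 10^(11.8/10) = 15.14
  Stage 3: F_3 = 10^(6.13/10) = 4.102, G_3 = 10^(−4.56/10) = 0.3499
  Stage 4: F_4 = 10^(2.15/10) = 1.641, G_4 = 10^(19.4/10) = 87.10
Friis cascade:
  F = 1.262 + (1.170 − 1)/0.7925 + (4.102 − 1)/11.99 + (1.641 − 1)/4.198 = 1.888
NF = 10 log₁₀(1.888) = 2.76 dB

2.76 dB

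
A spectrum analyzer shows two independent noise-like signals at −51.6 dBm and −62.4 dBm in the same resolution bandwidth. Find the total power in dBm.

−51.3 dBm

Convert to linear, add, convert back:
P₁ = 6.92×10⁻⁹ W, P₂ = 5.75×10⁻¹⁰ W
P_tot = 7.49×10⁻⁹ W → 10 log₁₀(P_tot / 10⁻³) = −51.3 dBm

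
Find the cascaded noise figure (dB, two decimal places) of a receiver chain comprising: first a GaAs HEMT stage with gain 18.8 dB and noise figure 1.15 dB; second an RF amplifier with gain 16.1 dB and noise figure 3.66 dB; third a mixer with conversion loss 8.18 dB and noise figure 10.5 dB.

1.22 dB

Convert to linear (a loss of L dB is a gain of −L dB): F_i = 10^(NF_i/10), G_i = 10^(G_i,dB/10)
  Stage 1: F_1 = 10^(1.15/10) = 1.303, G_1 = 10^(18.8/10) = 75.86
  Stage 2: F_2 = 10^(3.66/10) = 2.323, G_2 = 10^(16.1/10) = 40.74
  Stage 3: F_3 = 10^(10.5/10) = 11.22, G_3 = 10^(−8.18/10) = 0.1521
Friis cascade:
  F = 1.303 + (2.323 − 1)/75.86 + (11.22 − 1)/3090 = 1.324
NF = 10 log₁₀(1.324) = 1.22 dB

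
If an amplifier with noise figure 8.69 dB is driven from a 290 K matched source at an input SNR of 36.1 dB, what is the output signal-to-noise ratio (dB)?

By definition F = SNR_in/SNR_out, so in dB: SNR_out = SNR_in − NF
SNR_out = 36.1 − 8.69 = 27.41 dB

27.41 dB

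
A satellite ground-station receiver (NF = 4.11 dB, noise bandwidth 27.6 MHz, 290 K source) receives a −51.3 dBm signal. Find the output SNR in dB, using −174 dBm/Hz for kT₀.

44.2 dB

Noise floor: N = −174 + 10 log₁₀(B) + NF
10 log₁₀(2.76×10⁷) = 74.41 dB
N = −174 + 74.41 + 4.11 = −95.48 dBm
SNR = P_sig − N = −51.3 − (−95.48) = 44.18 dB → 44.2 dB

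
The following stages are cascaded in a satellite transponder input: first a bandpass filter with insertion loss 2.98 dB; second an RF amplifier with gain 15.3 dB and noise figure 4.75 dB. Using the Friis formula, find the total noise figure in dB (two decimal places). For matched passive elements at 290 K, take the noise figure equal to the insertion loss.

Convert to linear (a loss of L dB is a gain of −L dB): F_i = 10^(NF_i/10), G_i = 10^(G_i,dB/10)
  Stage 1: F_1 = 10^(2.98/10) = 1.986, G_1 = 10^(−2.98/10) = 0.5035
  Stage 2: F_2 = 10^(4.75/10) = 2.985, G_2 = 10^(15.3/10) = 33.88
Friis cascade:
  F = 1.986 + (2.985 − 1)/0.5035 = 5.929
NF = 10 log₁₀(5.929) = 7.73 dB

7.73 dB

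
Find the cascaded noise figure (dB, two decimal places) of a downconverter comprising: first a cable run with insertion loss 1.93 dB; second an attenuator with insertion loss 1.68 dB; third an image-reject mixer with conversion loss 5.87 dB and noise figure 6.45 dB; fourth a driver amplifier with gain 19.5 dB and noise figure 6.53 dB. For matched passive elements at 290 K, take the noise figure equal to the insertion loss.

16.15 dB

Convert to linear (a loss of L dB is a gain of −L dB): F_i = 10^(NF_i/10), G_i = 10^(G_i,dB/10)
  Stage 1: F_1 = 10^(1.93/10) = 1.560, G_1 = 10^(−1.93/10) = 0.6412
  Stage 2: F_2 = 10^(1.68/10) = 1.472, G_2 = 10^(−1.68/10) = 0.6792
  Stage 3: F_3 = 10^(6.45/10) = 4.416, G_3 = 10^(−5.87/10) = 0.2588
  Stage 4: F_4 = 10^(6.53/10) = 4.498, G_4 = 10^(19.5/10) = 89.13
Friis cascade:
  F = 1.560 + (1.472 − 1)/0.6412 + (4.416 − 1)/0.4355 + (4.498 − 1)/0.1127 = 41.17
NF = 10 log₁₀(41.17) = 16.15 dB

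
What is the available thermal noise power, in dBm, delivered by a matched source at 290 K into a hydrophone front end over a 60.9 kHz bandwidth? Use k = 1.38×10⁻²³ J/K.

P_n = kTB = 1.38×10⁻²³ × 290 × 6.09×10⁴ = 2.44×10⁻¹⁶ W
In dBm: 10 log₁₀(2.44×10⁻¹⁶ / 10⁻³) = −126.1 dBm

−126.1 dBm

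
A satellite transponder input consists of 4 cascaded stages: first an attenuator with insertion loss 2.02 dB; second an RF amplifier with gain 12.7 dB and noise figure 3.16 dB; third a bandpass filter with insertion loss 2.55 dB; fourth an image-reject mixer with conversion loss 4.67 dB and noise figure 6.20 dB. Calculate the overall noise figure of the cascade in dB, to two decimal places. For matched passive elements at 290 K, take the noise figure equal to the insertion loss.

5.86 dB

Convert to linear (a loss of L dB is a gain of −L dB): F_i = 10^(NF_i/10), G_i = 10^(G_i,dB/10)
  Stage 1: F_1 = 10^(2.02/10) = 1.592, G_1 = 10^(−2.02/10) = 0.6281
  Stage 2: F_2 = 10^(3.16/10) = 2.070, G_2 = 10^(12.7/10) = 18.62
  Stage 3: F_3 = 10^(2.55/10) = 1.799, G_3 = 10^(−2.55/10) = 0.5559
  Stage 4: F_4 = 10^(6.20/10) = 4.169, G_4 = 10^(−4.67/10) = 0.3412
Friis cascade:
  F = 1.592 + (2.070 − 1)/0.6281 + (1.799 − 1)/11.69 + (4.169 − 1)/6.501 = 3.852
NF = 10 log₁₀(3.852) = 5.86 dB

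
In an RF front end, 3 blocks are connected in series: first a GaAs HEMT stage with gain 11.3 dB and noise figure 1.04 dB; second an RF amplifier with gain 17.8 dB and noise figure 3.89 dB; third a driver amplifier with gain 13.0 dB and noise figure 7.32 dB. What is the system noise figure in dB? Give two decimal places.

Convert to linear (a loss of L dB is a gain of −L dB): F_i = 10^(NF_i/10), G_i = 10^(G_i,dB/10)
  Stage 1: F_1 = 10^(1.04/10) = 1.271, G_1 = 10^(11.3/10) = 13.49
  Stage 2: F_2 = 10^(3.89/10) = 2.449, G_2 = 10^(17.8/10) = 60.26
  Stage 3: F_3 = 10^(7.32/10) = 5.395, G_3 = 10^(13.0/10) = 19.95
Friis cascade:
  F = 1.271 + (2.449 − 1)/13.49 + (5.395 − 1)/812.8 = 1.383
NF = 10 log₁₀(1.383) = 1.41 dB

1.41 dB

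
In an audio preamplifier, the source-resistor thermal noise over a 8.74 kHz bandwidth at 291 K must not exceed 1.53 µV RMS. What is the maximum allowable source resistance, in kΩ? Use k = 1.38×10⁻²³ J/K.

16.7 kΩ

Johnson–Nyquist: V_n = √(4kTRB) ⇒ R = V_n² / (4kTB)
4kTB = 4 × 1.38×10⁻²³ × 291 × 8.74×10³ = 1.40×10⁻¹⁶
R = (1.53×10⁻⁶)² / 1.40×10⁻¹⁶ = 1.67×10⁴ Ω = 16.7 kΩ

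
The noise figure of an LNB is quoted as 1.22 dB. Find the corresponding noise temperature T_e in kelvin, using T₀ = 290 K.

94.1 K

F = 10^(1.22/10) = 1.32434
T_e = (F − 1)·T₀ = (1.32434 − 1) × 290 = 94.1 K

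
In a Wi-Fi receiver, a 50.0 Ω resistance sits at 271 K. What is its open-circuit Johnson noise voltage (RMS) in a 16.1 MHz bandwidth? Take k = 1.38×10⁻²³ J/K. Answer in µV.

V_n = √(4kTRB)
4kTRB = 4 × 1.38×10⁻²³ × 271 × 5.00×10¹ × 1.61×10⁷ = 1.20×10⁻¹¹ V²
V_n = √(1.20×10⁻¹¹) = 3.47×10⁻⁶ V = 3.47 µV

3.47 µV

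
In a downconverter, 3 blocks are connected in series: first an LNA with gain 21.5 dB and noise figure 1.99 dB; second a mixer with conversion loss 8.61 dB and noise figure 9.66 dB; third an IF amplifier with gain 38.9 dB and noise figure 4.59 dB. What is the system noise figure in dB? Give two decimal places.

Convert to linear (a loss of L dB is a gain of −L dB): F_i = 10^(NF_i/10), G_i = 10^(G_i,dB/10)
  Stage 1: F_1 = 10^(1.99/10) = 1.581, G_1 = 10^(21.5/10) = 141.3
  Stage 2: F_2 = 10^(9.66/10) = 9.247, G_2 = 10^(−8.61/10) = 0.1377
  Stage 3: F_3 = 10^(4.59/10) = 2.877, G_3 = 10^(38.9/10) = 7762
Friis cascade:
  F = 1.581 + (9.247 − 1)/141.3 + (2.877 − 1)/19.45 = 1.736
NF = 10 log₁₀(1.736) = 2.40 dB

2.40 dB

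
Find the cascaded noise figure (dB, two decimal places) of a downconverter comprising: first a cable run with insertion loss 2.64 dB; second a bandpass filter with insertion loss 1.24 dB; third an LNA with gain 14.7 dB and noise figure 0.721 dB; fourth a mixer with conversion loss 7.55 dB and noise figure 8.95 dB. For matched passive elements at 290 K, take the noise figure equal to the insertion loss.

5.38 dB

Convert to linear (a loss of L dB is a gain of −L dB): F_i = 10^(NF_i/10), G_i = 10^(G_i,dB/10)
  Stage 1: F_1 = 10^(2.64/10) = 1.837, G_1 = 10^(−2.64/10) = 0.5445
  Stage 2: F_2 = 10^(1.24/10) = 1.330, G_2 = 10^(−1.24/10) = 0.7516
  Stage 3: F_3 = 10^(0.721/10) = 1.181, G_3 = 10^(14.7/10) = 29.51
  Stage 4: F_4 = 10^(8.95/10) = 7.852, G_4 = 10^(−7.55/10) = 0.1758
Friis cascade:
  F = 1.837 + (1.330 − 1)/0.5445 + (1.181 − 1)/0.4093 + (7.852 − 1)/12.08 = 3.452
NF = 10 log₁₀(3.452) = 5.38 dB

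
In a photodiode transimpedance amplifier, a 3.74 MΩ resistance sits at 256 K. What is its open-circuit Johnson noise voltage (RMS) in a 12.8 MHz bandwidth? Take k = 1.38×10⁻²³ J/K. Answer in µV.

V_n = √(4kTRB)
4kTRB = 4 × 1.38×10⁻²³ × 256 × 3.74×10⁶ × 1.28×10⁷ = 6.76×10⁻⁷ V²
V_n = √(6.76×10⁻⁷) = 8.22×10⁻⁴ V = 822 µV

822 µV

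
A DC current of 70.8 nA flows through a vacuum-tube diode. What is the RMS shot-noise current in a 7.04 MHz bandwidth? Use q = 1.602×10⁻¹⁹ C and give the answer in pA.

I_n = √(2qI·B)
2qI·B = 2 × 1.602×10⁻¹⁹ × 7.08×10⁻⁸ × 7.04×10⁶ = 1.60×10⁻¹⁹ A²
I_n = √(1.60×10⁻¹⁹) = 4.00×10⁻¹⁰ A = 400 pA

400 pA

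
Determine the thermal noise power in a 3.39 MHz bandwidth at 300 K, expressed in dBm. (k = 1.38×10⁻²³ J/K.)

−108.5 dBm

P_n = kTB = 1.38×10⁻²³ × 300 × 3.39×10⁶ = 1.40×10⁻¹⁴ W
In dBm: 10 log₁₀(1.40×10⁻¹⁴ / 10⁻³) = −108.5 dBm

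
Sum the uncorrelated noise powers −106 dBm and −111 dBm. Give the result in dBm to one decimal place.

−104.8 dBm

Convert to linear, add, convert back:
P₁ = 2.51×10⁻¹⁴ W, P₂ = 7.94×10⁻¹⁵ W
P_tot = 3.31×10⁻¹⁴ W → 10 log₁₀(P_tot / 10⁻³) = −104.8 dBm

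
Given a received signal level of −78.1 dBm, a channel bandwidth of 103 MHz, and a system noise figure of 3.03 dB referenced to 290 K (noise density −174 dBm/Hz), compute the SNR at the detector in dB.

Noise floor: N = −174 + 10 log₁₀(B) + NF
10 log₁₀(1.03×10⁸) = 80.13 dB
N = −174 + 80.13 + 3.03 = −90.84 dBm
SNR = P_sig − N = −78.1 − (−90.84) = 12.74 dB → 12.7 dB

12.7 dB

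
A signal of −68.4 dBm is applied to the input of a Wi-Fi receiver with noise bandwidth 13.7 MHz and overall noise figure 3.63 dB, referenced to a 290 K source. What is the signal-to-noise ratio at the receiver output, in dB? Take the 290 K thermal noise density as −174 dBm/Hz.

Noise floor: N = −174 + 10 log₁₀(B) + NF
10 log₁₀(1.37×10⁷) = 71.37 dB
N = −174 + 71.37 + 3.63 = −99.00 dBm
SNR = P_sig − N = −68.4 − (−99.00) = 30.60 dB → 30.6 dB

30.6 dB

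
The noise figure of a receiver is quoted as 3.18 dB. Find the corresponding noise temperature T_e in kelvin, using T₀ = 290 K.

313 K

F = 10^(3.18/10) = 2.0797
T_e = (F − 1)·T₀ = (2.0797 − 1) × 290 = 313 K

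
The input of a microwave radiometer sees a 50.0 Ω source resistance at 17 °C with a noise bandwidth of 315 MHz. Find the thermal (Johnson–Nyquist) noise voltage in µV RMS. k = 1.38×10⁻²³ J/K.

15.9 µV

T = 17 °C + 273.15 = 290.15 K
V_n = √(4kTRB)
4kTRB = 4 × 1.38×10⁻²³ × 290.15 × 5.00×10¹ × 3.15×10⁸ = 2.52×10⁻¹⁰ V²
V_n = √(2.52×10⁻¹⁰) = 1.59×10⁻⁵ V = 15.9 µV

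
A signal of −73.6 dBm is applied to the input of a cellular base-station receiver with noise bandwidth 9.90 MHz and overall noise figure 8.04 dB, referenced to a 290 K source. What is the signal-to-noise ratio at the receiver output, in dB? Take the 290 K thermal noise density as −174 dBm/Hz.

22.4 dB

Noise floor: N = −174 + 10 log₁₀(B) + NF
10 log₁₀(9.90×10⁶) = 69.96 dB
N = −174 + 69.96 + 8.04 = −96.00 dBm
SNR = P_sig − N = −73.6 − (−96.00) = 22.40 dB → 22.4 dB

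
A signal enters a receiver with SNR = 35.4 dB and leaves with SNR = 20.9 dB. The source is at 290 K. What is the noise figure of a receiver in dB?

14.5 dB

NF (dB) = SNR_in(dB) − SNR_out(dB) when the source is at T₀
NF = 35.4 − 20.9 = 14.5 dB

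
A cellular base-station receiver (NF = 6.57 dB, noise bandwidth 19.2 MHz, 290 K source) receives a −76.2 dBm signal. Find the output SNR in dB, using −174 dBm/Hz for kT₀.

18.4 dB

Noise floor: N = −174 + 10 log₁₀(B) + NF
10 log₁₀(1.92×10⁷) = 72.83 dB
N = −174 + 72.83 + 6.57 = −94.60 dBm
SNR = P_sig − N = −76.2 − (−94.60) = 18.40 dB → 18.4 dB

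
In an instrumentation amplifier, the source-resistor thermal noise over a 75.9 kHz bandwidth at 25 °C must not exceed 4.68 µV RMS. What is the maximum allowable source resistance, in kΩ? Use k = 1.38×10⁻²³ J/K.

T = 25 °C + 273.15 = 298.15 K
Johnson–Nyquist: V_n = √(4kTRB) ⇒ R = V_n² / (4kTB)
4kTB = 4 × 1.38×10⁻²³ × 298.15 × 7.59×10⁴ = 1.25×10⁻¹⁵
R = (4.68×10⁻⁶)² / 1.25×10⁻¹⁵ = 1.75×10⁴ Ω = 17.5 kΩ

17.5 kΩ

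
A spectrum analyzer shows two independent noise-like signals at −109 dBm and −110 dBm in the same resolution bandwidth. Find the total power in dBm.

Convert to linear, add, convert back:
P₁ = 1.26×10⁻¹⁴ W, P₂ = 1.00×10⁻¹⁴ W
P_tot = 2.26×10⁻¹⁴ W → 10 log₁₀(P_tot / 10⁻³) = −106.5 dBm

−106.5 dBm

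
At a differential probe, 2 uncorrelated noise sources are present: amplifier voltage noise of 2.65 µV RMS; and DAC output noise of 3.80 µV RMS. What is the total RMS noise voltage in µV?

4.63 µV

Uncorrelated sources add in power (mean-square): V_tot = √(ΣV_i²)
V_tot = √[(2.65×10⁻⁶)² + (3.80×10⁻⁶)²] = 4.63×10⁻⁶ V = 4.63 µV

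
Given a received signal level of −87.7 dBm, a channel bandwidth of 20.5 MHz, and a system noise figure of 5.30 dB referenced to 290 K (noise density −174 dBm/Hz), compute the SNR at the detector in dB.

7.9 dB

Noise floor: N = −174 + 10 log₁₀(B) + NF
10 log₁₀(2.05×10⁷) = 73.12 dB
N = −174 + 73.12 + 5.30 = −95.58 dBm
SNR = P_sig − N = −87.7 − (−95.58) = 7.88 dB → 7.9 dB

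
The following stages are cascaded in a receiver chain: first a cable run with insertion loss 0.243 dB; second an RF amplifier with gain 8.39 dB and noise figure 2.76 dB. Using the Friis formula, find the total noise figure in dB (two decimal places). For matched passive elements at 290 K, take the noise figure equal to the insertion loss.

3.00 dB

Convert to linear (a loss of L dB is a gain of −L dB): F_i = 10^(NF_i/10), G_i = 10^(G_i,dB/10)
  Stage 1: F_1 = 10^(0.243/10) = 1.058, G_1 = 10^(−0.243/10) = 0.9456
  Stage 2: F_2 = 10^(2.76/10) = 1.888, G_2 = 10^(8.39/10) = 6.902
Friis cascade:
  F = 1.058 + (1.888 − 1)/0.9456 = 1.997
NF = 10 log₁₀(1.997) = 3.00 dB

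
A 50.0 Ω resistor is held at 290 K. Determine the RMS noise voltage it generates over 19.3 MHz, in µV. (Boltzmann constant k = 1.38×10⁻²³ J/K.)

3.93 µV

V_n = √(4kTRB)
4kTRB = 4 × 1.38×10⁻²³ × 290 × 5.00×10¹ × 1.93×10⁷ = 1.54×10⁻¹¹ V²
V_n = √(1.54×10⁻¹¹) = 3.93×10⁻⁶ V = 3.93 µV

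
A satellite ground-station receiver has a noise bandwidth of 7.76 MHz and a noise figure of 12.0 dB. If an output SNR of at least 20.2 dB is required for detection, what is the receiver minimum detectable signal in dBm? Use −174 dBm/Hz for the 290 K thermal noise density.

−72.9 dBm

Sensitivity = −174 + 10 log₁₀(B) + NF + SNR_min
= −174 + 68.9 + 12.0 + 20.2
= −72.9 dBm → −72.9 dBm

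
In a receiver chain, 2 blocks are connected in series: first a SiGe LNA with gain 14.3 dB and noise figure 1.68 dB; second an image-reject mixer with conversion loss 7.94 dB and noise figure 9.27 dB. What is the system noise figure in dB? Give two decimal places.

2.43 dB

Convert to linear (a loss of L dB is a gain of −L dB): F_i = 10^(NF_i/10), G_i = 10^(G_i,dB/10)
  Stage 1: F_1 = 10^(1.68/10) = 1.472, G_1 = 10^(14.3/10) = 26.92
  Stage 2: F_2 = 10^(9.27/10) = 8.453, G_2 = 10^(−7.94/10) = 0.1607
Friis cascade:
  F = 1.472 + (8.453 − 1)/26.92 = 1.749
NF = 10 log₁₀(1.749) = 2.43 dB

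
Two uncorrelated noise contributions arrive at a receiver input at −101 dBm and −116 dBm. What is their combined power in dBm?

Convert to linear, add, convert back:
P₁ = 7.94×10⁻¹⁴ W, P₂ = 2.51×10⁻¹⁵ W
P_tot = 8.19×10⁻¹⁴ W → 10 log₁₀(P_tot / 10⁻³) = −100.9 dBm

−100.9 dBm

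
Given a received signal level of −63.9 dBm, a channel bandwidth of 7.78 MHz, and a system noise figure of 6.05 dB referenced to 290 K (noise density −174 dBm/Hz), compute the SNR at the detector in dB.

Noise floor: N = −174 + 10 log₁₀(B) + NF
10 log₁₀(7.78×10⁶) = 68.91 dB
N = −174 + 68.91 + 6.05 = −99.04 dBm
SNR = P_sig − N = −63.9 − (−99.04) = 35.14 dB → 35.1 dB

35.1 dB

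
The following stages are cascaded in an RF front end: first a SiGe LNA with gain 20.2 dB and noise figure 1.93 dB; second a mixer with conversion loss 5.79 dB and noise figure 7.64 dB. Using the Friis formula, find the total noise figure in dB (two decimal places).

2.06 dB

Convert to linear (a loss of L dB is a gain of −L dB): F_i = 10^(NF_i/10), G_i = 10^(G_i,dB/10)
  Stage 1: F_1 = 10^(1.93/10) = 1.560, G_1 = 10^(20.2/10) = 104.7
  Stage 2: F_2 = 10^(7.64/10) = 5.808, G_2 = 10^(−5.79/10) = 0.2636
Friis cascade:
  F = 1.560 + (5.808 − 1)/104.7 = 1.605
NF = 10 log₁₀(1.605) = 2.06 dB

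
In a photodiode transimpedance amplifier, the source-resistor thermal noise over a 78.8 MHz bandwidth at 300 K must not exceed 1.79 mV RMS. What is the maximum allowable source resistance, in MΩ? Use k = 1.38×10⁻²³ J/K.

2.46 MΩ

Johnson–Nyquist: V_n = √(4kTRB) ⇒ R = V_n² / (4kTB)
4kTB = 4 × 1.38×10⁻²³ × 300 × 7.88×10⁷ = 1.30×10⁻¹²
R = (1.79×10⁻³)² / 1.30×10⁻¹² = 2.46×10⁶ Ω = 2.46 MΩ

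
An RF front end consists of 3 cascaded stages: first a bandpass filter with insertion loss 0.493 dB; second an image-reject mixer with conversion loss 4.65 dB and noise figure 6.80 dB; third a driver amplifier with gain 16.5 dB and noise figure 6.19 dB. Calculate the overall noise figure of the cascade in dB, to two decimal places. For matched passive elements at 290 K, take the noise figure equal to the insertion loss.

11.96 dB

Convert to linear (a loss of L dB is a gain of −L dB): F_i = 10^(NF_i/10), G_i = 10^(G_i,dB/10)
  Stage 1: F_1 = 10^(0.493/10) = 1.120, G_1 = 10^(−0.493/10) = 0.8927
  Stage 2: F_2 = 10^(6.80/10) = 4.786, G_2 = 10^(−4.65/10) = 0.3428
  Stage 3: F_3 = 10^(6.19/10) = 4.159, G_3 = 10^(16.5/10) = 44.67
Friis cascade:
  F = 1.120 + (4.786 − 1)/0.8927 + (4.159 − 1)/0.3060 = 15.69
NF = 10 log₁₀(15.69) = 11.96 dB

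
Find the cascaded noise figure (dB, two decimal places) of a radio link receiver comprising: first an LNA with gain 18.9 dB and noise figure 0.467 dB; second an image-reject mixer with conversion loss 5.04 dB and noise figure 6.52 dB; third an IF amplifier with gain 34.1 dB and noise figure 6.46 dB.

Convert to linear (a loss of L dB is a gain of −L dB): F_i = 10^(NF_i/10), G_i = 10^(G_i,dB/10)
  Stage 1: F_1 = 10^(0.467/10) = 1.114, G_1 = 10^(18.9/10) = 77.62
  Stage 2: F_2 = 10^(6.52/10) = 4.487, G_2 = 10^(−5.04/10) = 0.3133
  Stage 3: F_3 = 10^(6.46/10) = 4.426, G_3 = 10^(34.1/10) = 2570
Friis cascade:
  F = 1.114 + (4.487 − 1)/77.62 + (4.426 − 1)/24.32 = 1.299
NF = 10 log₁₀(1.299) = 1.14 dB

1.14 dB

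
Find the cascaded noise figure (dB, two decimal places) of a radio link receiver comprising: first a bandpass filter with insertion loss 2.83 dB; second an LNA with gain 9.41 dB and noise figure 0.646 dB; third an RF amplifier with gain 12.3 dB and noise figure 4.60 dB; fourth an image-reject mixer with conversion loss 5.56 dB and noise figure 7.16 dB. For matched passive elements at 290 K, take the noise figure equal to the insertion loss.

Convert to linear (a loss of L dB is a gain of −L dB): F_i = 10^(NF_i/10), G_i = 10^(G_i,dB/10)
  Stage 1: F_1 = 10^(2.83/10) = 1.919, G_1 = 10^(−2.83/10) = 0.5212
  Stage 2: F_2 = 10^(0.646/10) = 1.160, G_2 = 10^(9.41/10) = 8.730
  Stage 3: F_3 = 10^(4.60/10) = 2.884, G_3 = 10^(12.3/10) = 16.98
  Stage 4: F_4 = 10^(7.16/10) = 5.200, G_4 = 10^(−5.56/10) = 0.2780
Friis cascade:
  F = 1.919 + (1.160 − 1)/0.5212 + (2.884 − 1)/4.550 + (5.200 − 1)/77.27 = 2.695
NF = 10 log₁₀(2.695) = 4.31 dB

4.31 dB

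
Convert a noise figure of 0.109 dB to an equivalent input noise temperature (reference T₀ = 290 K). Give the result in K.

7.37 K

F = 10^(0.109/10) = 1.02542
T_e = (F − 1)·T₀ = (1.02542 − 1) × 290 = 7.37 K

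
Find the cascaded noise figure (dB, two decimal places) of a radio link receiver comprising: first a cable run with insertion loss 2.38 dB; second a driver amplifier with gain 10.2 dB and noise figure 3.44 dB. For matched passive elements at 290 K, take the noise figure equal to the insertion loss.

Convert to linear (a loss of L dB is a gain of −L dB): F_i = 10^(NF_i/10), G_i = 10^(G_i,dB/10)
  Stage 1: F_1 = 10^(2.38/10) = 1.730, G_1 = 10^(−2.38/10) = 0.5781
  Stage 2: F_2 = 10^(3.44/10) = 2.208, G_2 = 10^(10.2/10) = 10.47
Friis cascade:
  F = 1.730 + (2.208 − 1)/0.5781 = 3.819
NF = 10 log₁₀(3.819) = 5.82 dB

5.82 dB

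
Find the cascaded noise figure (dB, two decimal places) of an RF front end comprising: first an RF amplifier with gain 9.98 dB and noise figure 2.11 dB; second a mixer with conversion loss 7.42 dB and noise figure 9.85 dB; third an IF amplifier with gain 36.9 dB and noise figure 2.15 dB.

4.55 dB

Convert to linear (a loss of L dB is a gain of −L dB): F_i = 10^(NF_i/10), G_i = 10^(G_i,dB/10)
  Stage 1: F_1 = 10^(2.11/10) = 1.626, G_1 = 10^(9.98/10) = 9.954
  Stage 2: F_2 = 10^(9.85/10) = 9.661, G_2 = 10^(−7.42/10) = 0.1811
  Stage 3: F_3 = 10^(2.15/10) = 1.641, G_3 = 10^(36.9/10) = 4898
Friis cascade:
  F = 1.626 + (9.661 − 1)/9.954 + (1.641 − 1)/1.803 = 2.851
NF = 10 log₁₀(2.851) = 4.55 dB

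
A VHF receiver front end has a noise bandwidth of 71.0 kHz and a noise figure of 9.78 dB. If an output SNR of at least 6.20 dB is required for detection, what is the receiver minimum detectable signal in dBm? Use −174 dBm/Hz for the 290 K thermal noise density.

−109.5 dBm

Sensitivity = −174 + 10 log₁₀(B) + NF + SNR_min
= −174 + 48.51 + 9.78 + 6.20
= −109.51 dBm → −109.5 dBm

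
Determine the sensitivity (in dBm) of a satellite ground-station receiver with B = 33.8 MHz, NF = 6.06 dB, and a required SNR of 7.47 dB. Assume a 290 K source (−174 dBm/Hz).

Sensitivity = −174 + 10 log₁₀(B) + NF + SNR_min
= −174 + 75.29 + 6.06 + 7.47
= −85.18 dBm → −85.2 dBm

−85.2 dBm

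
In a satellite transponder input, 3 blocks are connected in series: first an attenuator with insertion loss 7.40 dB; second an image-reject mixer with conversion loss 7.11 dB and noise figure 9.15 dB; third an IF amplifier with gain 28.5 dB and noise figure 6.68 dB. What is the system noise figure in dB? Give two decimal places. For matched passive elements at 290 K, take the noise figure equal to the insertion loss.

21.72 dB

Convert to linear (a loss of L dB is a gain of −L dB): F_i = 10^(NF_i/10), G_i = 10^(G_i,dB/10)
  Stage 1: F_1 = 10^(7.40/10) = 5.495, G_1 = 10^(−7.40/10) = 0.1820
  Stage 2: F_2 = 10^(9.15/10) = 8.222, G_2 = 10^(−7.11/10) = 0.1945
  Stage 3: F_3 = 10^(6.68/10) = 4.656, G_3 = 10^(28.5/10) = 707.9
Friis cascade:
  F = 5.495 + (8.222 − 1)/0.1820 + (4.656 − 1)/0.03540 = 148.5
NF = 10 log₁₀(148.5) = 21.72 dB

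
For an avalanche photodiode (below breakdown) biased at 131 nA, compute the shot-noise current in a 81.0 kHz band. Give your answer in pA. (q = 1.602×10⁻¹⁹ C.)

58.3 pA

I_n = √(2qI·B)
2qI·B = 2 × 1.602×10⁻¹⁹ × 1.31×10⁻⁷ × 8.10×10⁴ = 3.40×10⁻²¹ A²
I_n = √(3.40×10⁻²¹) = 5.83×10⁻¹¹ A = 58.3 pA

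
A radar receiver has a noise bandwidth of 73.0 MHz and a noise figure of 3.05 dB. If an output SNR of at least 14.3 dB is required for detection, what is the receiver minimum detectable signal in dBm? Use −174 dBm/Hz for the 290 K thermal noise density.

Sensitivity = −174 + 10 log₁₀(B) + NF + SNR_min
= −174 + 78.63 + 3.05 + 14.3
= −78.02 dBm → −78.0 dBm

−78.0 dBm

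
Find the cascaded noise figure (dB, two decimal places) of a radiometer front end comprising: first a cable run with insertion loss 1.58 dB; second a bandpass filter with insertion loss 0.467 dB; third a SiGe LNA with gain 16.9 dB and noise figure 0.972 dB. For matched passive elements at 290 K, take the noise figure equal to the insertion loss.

3.02 dB

Convert to linear (a loss of L dB is a gain of −L dB): F_i = 10^(NF_i/10), G_i = 10^(G_i,dB/10)
  Stage 1: F_1 = 10^(1.58/10) = 1.439, G_1 = 10^(−1.58/10) = 0.6950
  Stage 2: F_2 = 10^(0.467/10) = 1.114, G_2 = 10^(−0.467/10) = 0.8980
  Stage 3: F_3 = 10^(0.972/10) = 1.251, G_3 = 10^(16.9/10) = 48.98
Friis cascade:
  F = 1.439 + (1.114 − 1)/0.6950 + (1.251 − 1)/0.6242 = 2.004
NF = 10 log₁₀(2.004) = 3.02 dB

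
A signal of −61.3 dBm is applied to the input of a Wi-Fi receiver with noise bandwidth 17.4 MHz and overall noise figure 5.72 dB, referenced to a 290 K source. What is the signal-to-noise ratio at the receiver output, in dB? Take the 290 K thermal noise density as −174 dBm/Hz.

34.6 dB

Noise floor: N = −174 + 10 log₁₀(B) + NF
10 log₁₀(1.74×10⁷) = 72.41 dB
N = −174 + 72.41 + 5.72 = −95.87 dBm
SNR = P_sig − N = −61.3 − (−95.87) = 34.57 dB → 34.6 dB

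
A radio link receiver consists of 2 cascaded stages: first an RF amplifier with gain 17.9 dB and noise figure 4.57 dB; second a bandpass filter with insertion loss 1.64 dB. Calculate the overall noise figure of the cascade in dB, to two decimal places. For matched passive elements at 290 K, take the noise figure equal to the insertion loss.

Convert to linear (a loss of L dB is a gain of −L dB): F_i = 10^(NF_i/10), G_i = 10^(G_i,dB/10)
  Stage 1: F_1 = 10^(4.57/10) = 2.864, G_1 = 10^(17.9/10) = 61.66
  Stage 2: F_2 = 10^(1.64/10) = 1.459, G_2 = 10^(−1.64/10) = 0.6855
Friis cascade:
  F = 2.864 + (1.459 − 1)/61.66 = 2.872
NF = 10 log₁₀(2.872) = 4.58 dB

4.58 dB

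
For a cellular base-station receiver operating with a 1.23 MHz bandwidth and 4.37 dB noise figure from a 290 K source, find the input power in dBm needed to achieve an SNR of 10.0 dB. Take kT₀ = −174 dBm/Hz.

Sensitivity = −174 + 10 log₁₀(B) + NF + SNR_min
= −174 + 60.9 + 4.37 + 10.0
= −98.73 dBm → −98.7 dBm

−98.7 dBm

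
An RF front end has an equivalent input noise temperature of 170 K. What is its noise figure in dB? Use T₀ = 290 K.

2.00 dB

F = 1 + T_e/T₀ = 1 + 170/290 = 1.58621
NF = 10 log₁₀(1.58621) = 2.00 dB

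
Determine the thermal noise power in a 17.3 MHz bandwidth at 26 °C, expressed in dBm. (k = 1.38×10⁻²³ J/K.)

−101.5 dBm

T = 26 °C + 273.15 = 299.15 K
P_n = kTB = 1.38×10⁻²³ × 299.15 × 1.73×10⁷ = 7.14×10⁻¹⁴ W
In dBm: 10 log₁₀(7.14×10⁻¹⁴ / 10⁻³) = −101.5 dBm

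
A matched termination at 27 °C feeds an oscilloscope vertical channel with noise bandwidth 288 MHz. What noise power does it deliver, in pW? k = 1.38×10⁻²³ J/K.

1.19 pW

T = 27 °C + 273.15 = 300.15 K
P_n = kTB = 1.38×10⁻²³ × 300.15 × 2.88×10⁸ = 1.19×10⁻¹² W = 1.19 pW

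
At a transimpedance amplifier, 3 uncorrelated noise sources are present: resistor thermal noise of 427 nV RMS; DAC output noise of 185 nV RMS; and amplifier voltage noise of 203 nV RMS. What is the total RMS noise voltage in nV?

508 nV

Uncorrelated sources add in power (mean-square): V_tot = √(ΣV_i²)
V_tot = √[(4.27×10⁻⁷)² + (1.85×10⁻⁷)² + (2.03×10⁻⁷)²] = 5.08×10⁻⁷ V = 508 nV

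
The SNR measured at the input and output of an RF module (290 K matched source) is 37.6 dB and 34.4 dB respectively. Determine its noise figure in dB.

NF (dB) = SNR_in(dB) − SNR_out(dB) when the source is at T₀
NF = 37.6 − 34.4 = 3.2 dB

3.2 dB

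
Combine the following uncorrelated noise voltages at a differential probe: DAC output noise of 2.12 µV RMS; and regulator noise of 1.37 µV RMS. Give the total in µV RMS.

Uncorrelated sources add in power (mean-square): V_tot = √(ΣV_i²)
V_tot = √[(2.12×10⁻⁶)² + (1.37×10⁻⁶)²] = 2.52×10⁻⁶ V = 2.52 µV

2.52 µV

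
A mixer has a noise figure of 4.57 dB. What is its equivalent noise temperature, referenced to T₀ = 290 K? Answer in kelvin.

541 K

F = 10^(4.57/10) = 2.86418
T_e = (F − 1)·T₀ = (2.86418 − 1) × 290 = 541 K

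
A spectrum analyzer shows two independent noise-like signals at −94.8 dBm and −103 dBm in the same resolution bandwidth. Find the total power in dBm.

−94.2 dBm

Convert to linear, add, convert back:
P₁ = 3.31×10⁻¹³ W, P₂ = 5.01×10⁻¹⁴ W
P_tot = 3.81×10⁻¹³ W → 10 log₁₀(P_tot / 10⁻³) = −94.2 dBm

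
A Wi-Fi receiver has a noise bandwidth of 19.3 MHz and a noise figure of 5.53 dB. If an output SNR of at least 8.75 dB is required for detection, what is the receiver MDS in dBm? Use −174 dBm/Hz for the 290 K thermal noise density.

−86.9 dBm

Sensitivity = −174 + 10 log₁₀(B) + NF + SNR_min
= −174 + 72.86 + 5.53 + 8.75
= −86.86 dBm → −86.9 dBm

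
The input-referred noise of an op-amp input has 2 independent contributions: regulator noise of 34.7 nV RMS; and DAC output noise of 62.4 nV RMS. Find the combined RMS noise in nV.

Uncorrelated sources add in power (mean-square): V_tot = √(ΣV_i²)
V_tot = √[(3.47×10⁻⁸)² + (6.24×10⁻⁸)²] = 7.14×10⁻⁸ V = 71.4 nV

71.4 nV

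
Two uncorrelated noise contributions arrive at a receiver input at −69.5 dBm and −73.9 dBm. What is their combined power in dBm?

Convert to linear, add, convert back:
P₁ = 1.12×10⁻¹⁰ W, P₂ = 4.07×10⁻¹¹ W
P_tot = 1.53×10⁻¹⁰ W → 10 log₁₀(P_tot / 10⁻³) = −68.2 dBm

−68.2 dBm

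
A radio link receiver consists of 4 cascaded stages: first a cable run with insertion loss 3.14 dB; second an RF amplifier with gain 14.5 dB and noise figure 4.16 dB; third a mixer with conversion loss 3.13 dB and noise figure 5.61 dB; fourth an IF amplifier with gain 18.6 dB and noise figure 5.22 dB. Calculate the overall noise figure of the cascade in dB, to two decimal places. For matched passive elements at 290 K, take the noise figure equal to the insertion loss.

7.72 dB

Convert to linear (a loss of L dB is a gain of −L dB): F_i = 10^(NF_i/10), G_i = 10^(G_i,dB/10)
  Stage 1: F_1 = 10^(3.14/10) = 2.061, G_1 = 10^(−3.14/10) = 0.4853
  Stage 2: F_2 = 10^(4.16/10) = 2.606, G_2 = 10^(14.5/10) = 28.18
  Stage 3: F_3 = 10^(5.61/10) = 3.639, G_3 = 10^(−3.13/10) = 0.4864
  Stage 4: F_4 = 10^(5.22/10) = 3.327, G_4 = 10^(18.6/10) = 72.44
Friis cascade:
  F = 2.061 + (2.606 − 1)/0.4853 + (3.639 − 1)/13.68 + (3.327 − 1)/6.653 = 5.913
NF = 10 log₁₀(5.913) = 7.72 dB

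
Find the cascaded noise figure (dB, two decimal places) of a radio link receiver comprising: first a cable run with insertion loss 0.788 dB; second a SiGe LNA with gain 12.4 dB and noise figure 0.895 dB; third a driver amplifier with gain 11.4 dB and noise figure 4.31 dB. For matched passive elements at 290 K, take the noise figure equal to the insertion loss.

2.02 dB

Convert to linear (a loss of L dB is a gain of −L dB): F_i = 10^(NF_i/10), G_i = 10^(G_i,dB/10)
  Stage 1: F_1 = 10^(0.788/10) = 1.199, G_1 = 10^(−0.788/10) = 0.8341
  Stage 2: F_2 = 10^(0.895/10) = 1.229, G_2 = 10^(12.4/10) = 17.38
  Stage 3: F_3 = 10^(4.31/10) = 2.698, G_3 = 10^(11.4/10) = 13.80
Friis cascade:
  F = 1.199 + (1.229 − 1)/0.8341 + (2.698 − 1)/14.49 = 1.590
NF = 10 log₁₀(1.590) = 2.02 dB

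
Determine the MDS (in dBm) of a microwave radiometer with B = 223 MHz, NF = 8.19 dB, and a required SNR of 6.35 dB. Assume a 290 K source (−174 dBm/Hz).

−76.0 dBm

Sensitivity = −174 + 10 log₁₀(B) + NF + SNR_min
= −174 + 83.48 + 8.19 + 6.35
= −75.98 dBm → −76.0 dBm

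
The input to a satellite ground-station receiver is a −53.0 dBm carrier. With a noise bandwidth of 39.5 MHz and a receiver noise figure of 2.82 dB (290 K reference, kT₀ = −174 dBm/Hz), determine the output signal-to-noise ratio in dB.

Noise floor: N = −174 + 10 log₁₀(B) + NF
10 log₁₀(3.95×10⁷) = 75.97 dB
N = −174 + 75.97 + 2.82 = −95.21 dBm
SNR = P_sig − N = −53.0 − (−95.21) = 42.21 dB → 42.2 dB

42.2 dB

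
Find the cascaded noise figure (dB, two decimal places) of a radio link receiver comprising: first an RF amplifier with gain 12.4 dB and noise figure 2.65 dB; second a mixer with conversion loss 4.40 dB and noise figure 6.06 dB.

Convert to linear (a loss of L dB is a gain of −L dB): F_i = 10^(NF_i/10), G_i = 10^(G_i,dB/10)
  Stage 1: F_1 = 10^(2.65/10) = 1.841, G_1 = 10^(12.4/10) = 17.38
  Stage 2: F_2 = 10^(6.06/10) = 4.036, G_2 = 10^(−4.40/10) = 0.3631
Friis cascade:
  F = 1.841 + (4.036 − 1)/17.38 = 2.016
NF = 10 log₁₀(2.016) = 3.04 dB

3.04 dB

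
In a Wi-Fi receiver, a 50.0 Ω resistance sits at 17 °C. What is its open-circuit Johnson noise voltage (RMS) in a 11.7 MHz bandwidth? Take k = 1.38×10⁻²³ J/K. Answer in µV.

3.06 µV

T = 17 °C + 273.15 = 290.15 K
V_n = √(4kTRB)
4kTRB = 4 × 1.38×10⁻²³ × 290.15 × 5.00×10¹ × 1.17×10⁷ = 9.37×10⁻¹² V²
V_n = √(9.37×10⁻¹²) = 3.06×10⁻⁶ V = 3.06 µV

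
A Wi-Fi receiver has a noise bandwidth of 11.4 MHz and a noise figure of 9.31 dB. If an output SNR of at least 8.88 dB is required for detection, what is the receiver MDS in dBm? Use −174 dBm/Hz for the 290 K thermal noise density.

−85.2 dBm

Sensitivity = −174 + 10 log₁₀(B) + NF + SNR_min
= −174 + 70.57 + 9.31 + 8.88
= −85.24 dBm → −85.2 dBm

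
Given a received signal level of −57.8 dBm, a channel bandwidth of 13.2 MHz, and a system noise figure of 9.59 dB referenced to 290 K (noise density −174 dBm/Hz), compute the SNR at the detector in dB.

35.4 dB

Noise floor: N = −174 + 10 log₁₀(B) + NF
10 log₁₀(1.32×10⁷) = 71.21 dB
N = −174 + 71.21 + 9.59 = −93.20 dBm
SNR = P_sig − N = −57.8 − (−93.20) = 35.40 dB → 35.4 dB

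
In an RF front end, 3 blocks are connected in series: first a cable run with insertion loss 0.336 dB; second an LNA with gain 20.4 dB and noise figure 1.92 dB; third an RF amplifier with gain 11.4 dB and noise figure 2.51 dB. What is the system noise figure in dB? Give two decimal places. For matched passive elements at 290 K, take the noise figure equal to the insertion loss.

2.28 dB

Convert to linear (a loss of L dB is a gain of −L dB): F_i = 10^(NF_i/10), G_i = 10^(G_i,dB/10)
  Stage 1: F_1 = 10^(0.336/10) = 1.080, G_1 = 10^(−0.336/10) = 0.9256
  Stage 2: F_2 = 10^(1.92/10) = 1.556, G_2 = 10^(20.4/10) = 109.6
  Stage 3: F_3 = 10^(2.51/10) = 1.782, G_3 = 10^(11.4/10) = 13.80
Friis cascade:
  F = 1.080 + (1.556 − 1)/0.9256 + (1.782 − 1)/101.5 = 1.689
NF = 10 log₁₀(1.689) = 2.28 dB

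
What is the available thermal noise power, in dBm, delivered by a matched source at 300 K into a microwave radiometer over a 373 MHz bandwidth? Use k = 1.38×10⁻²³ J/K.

−88.1 dBm

P_n = kTB = 1.38×10⁻²³ × 300 × 3.73×10⁸ = 1.54×10⁻¹² W
In dBm: 10 log₁₀(1.54×10⁻¹² / 10⁻³) = −88.1 dBm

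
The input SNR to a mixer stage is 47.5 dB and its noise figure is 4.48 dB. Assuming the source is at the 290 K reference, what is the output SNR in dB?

43.02 dB

By definition F = SNR_in/SNR_out, so in dB: SNR_out = SNR_in − NF
SNR_out = 47.5 − 4.48 = 43.02 dB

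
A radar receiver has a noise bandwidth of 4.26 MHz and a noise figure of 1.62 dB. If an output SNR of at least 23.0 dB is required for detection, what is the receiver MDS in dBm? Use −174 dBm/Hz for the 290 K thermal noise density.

−83.1 dBm

Sensitivity = −174 + 10 log₁₀(B) + NF + SNR_min
= −174 + 66.29 + 1.62 + 23.0
= −83.09 dBm → −83.1 dBm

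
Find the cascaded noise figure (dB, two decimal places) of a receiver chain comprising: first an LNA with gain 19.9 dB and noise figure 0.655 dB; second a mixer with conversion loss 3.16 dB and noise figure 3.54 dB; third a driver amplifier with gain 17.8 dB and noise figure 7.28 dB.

1.03 dB

Convert to linear (a loss of L dB is a gain of −L dB): F_i = 10^(NF_i/10), G_i = 10^(G_i,dB/10)
  Stage 1: F_1 = 10^(0.655/10) = 1.163, G_1 = 10^(19.9/10) = 97.72
  Stage 2: F_2 = 10^(3.54/10) = 2.259, G_2 = 10^(−3.16/10) = 0.4831
  Stage 3: F_3 = 10^(7.28/10) = 5.346, G_3 = 10^(17.8/10) = 60.26
Friis cascade:
  F = 1.163 + (2.259 − 1)/97.72 + (5.346 − 1)/47.21 = 1.268
NF = 10 log₁₀(1.268) = 1.03 dB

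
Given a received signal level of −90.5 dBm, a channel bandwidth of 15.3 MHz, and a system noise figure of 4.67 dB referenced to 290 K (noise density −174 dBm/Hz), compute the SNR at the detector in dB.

7.0 dB

Noise floor: N = −174 + 10 log₁₀(B) + NF
10 log₁₀(1.53×10⁷) = 71.85 dB
N = −174 + 71.85 + 4.67 = −97.48 dBm
SNR = P_sig − N = −90.5 − (−97.48) = 6.98 dB → 7.0 dB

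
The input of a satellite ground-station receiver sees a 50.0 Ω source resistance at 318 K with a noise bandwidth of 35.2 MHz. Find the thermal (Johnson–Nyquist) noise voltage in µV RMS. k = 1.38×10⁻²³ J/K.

5.56 µV

V_n = √(4kTRB)
4kTRB = 4 × 1.38×10⁻²³ × 318 × 5.00×10¹ × 3.52×10⁷ = 3.09×10⁻¹¹ V²
V_n = √(3.09×10⁻¹¹) = 5.56×10⁻⁶ V = 5.56 µV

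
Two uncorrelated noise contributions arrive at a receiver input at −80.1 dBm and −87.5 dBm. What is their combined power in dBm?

−79.4 dBm

Convert to linear, add, convert back:
P₁ = 9.77×10⁻¹² W, P₂ = 1.78×10⁻¹² W
P_tot = 1.16×10⁻¹¹ W → 10 log₁₀(P_tot / 10⁻³) = −79.4 dBm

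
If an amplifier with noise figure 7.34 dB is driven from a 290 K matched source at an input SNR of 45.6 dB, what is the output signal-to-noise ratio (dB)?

38.26 dB

By definition F = SNR_in/SNR_out, so in dB: SNR_out = SNR_in − NF
SNR_out = 45.6 − 7.34 = 38.26 dB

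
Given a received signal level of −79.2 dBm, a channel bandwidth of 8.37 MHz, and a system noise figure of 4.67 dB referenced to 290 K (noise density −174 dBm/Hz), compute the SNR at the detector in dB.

20.9 dB

Noise floor: N = −174 + 10 log₁₀(B) + NF
10 log₁₀(8.37×10⁶) = 69.23 dB
N = −174 + 69.23 + 4.67 = −100.10 dBm
SNR = P_sig − N = −79.2 − (−100.10) = 20.90 dB → 20.9 dB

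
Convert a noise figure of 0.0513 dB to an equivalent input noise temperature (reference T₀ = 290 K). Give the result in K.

3.45 K

F = 10^(0.0513/10) = 1.01188
T_e = (F − 1)·T₀ = (1.01188 − 1) × 290 = 3.45 K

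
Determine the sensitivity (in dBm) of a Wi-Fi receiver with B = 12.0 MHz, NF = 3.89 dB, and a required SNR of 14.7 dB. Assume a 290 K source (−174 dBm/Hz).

−84.6 dBm

Sensitivity = −174 + 10 log₁₀(B) + NF + SNR_min
= −174 + 70.79 + 3.89 + 14.7
= −84.62 dBm → −84.6 dBm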